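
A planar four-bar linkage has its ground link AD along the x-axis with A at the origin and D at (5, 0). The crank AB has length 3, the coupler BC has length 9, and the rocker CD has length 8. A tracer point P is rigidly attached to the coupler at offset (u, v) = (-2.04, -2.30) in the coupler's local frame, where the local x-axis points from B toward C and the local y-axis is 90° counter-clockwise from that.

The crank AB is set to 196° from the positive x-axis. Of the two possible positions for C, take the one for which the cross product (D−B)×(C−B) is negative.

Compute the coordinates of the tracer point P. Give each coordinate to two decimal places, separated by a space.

A=(0,0), D=(5.00,0)
B = A + 3.00·(cos196°, sin196°) = (-2.8838, -0.8269)
|BD| = 7.9270
circle(B,9.00) ∩ circle(D,8.00): a=5.0358, h=7.4593
  candidates: C₊=(1.3464,7.1170) cross=59.130; C₋=(2.9027,-7.7202) cross=-59.130
  mode - wants cross < 0 → take C=(2.9027,-7.7202) (cross=-59.130)
ex = (C−B)/|BC| = (0.6429,-0.7659); ey = (0.7659,0.6429)
P = B + -2.04·ex + -2.30·ey = (-5.9570,-0.7432)

-5.96 -0.74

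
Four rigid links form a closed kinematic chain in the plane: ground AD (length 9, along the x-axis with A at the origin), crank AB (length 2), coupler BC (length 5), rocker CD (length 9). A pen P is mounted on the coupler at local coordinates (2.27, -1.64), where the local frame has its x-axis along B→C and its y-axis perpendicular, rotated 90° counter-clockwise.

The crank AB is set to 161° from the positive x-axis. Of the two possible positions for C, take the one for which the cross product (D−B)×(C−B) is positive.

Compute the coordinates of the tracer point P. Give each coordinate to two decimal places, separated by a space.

A=(0,0), D=(9.00,0)
B = A + 2.00·(cos161°, sin161°) = (-1.8910, 0.6511)
|BD| = 10.9105
circle(B,5.00) ∩ circle(D,9.00): a=2.8889, h=4.0810
  candidates: C₊=(1.2363,4.5524) cross=44.525; C₋=(0.7492,-3.5950) cross=-44.525
  mode + wants cross > 0 → take C=(1.2363,4.5524) (cross=44.525)
ex = (C−B)/|BC| = (0.6255,0.7803); ey = (-0.7803,0.6255)
P = B + 2.27·ex + -1.64·ey = (0.8084,1.3966)

0.81 1.40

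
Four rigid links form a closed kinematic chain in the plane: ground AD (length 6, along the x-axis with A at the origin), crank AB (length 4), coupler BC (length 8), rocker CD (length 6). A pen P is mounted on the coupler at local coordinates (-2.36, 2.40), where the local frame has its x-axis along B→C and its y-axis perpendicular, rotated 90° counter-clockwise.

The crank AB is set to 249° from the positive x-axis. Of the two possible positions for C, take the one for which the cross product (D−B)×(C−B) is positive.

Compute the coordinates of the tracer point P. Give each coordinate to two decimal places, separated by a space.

-4.50 -5.12

A=(0,0), D=(6.00,0)
B = A + 4.00·(cos249°, sin249°) = (-1.4335, -3.7343)
|BD| = 8.3188
circle(B,8.00) ∩ circle(D,6.00): a=5.8423, h=5.4651
  candidates: C₊=(1.3338,3.7718) cross=45.463; C₋=(6.2404,-5.9952) cross=-45.463
  mode + wants cross > 0 → take C=(1.3338,3.7718) (cross=45.463)
ex = (C−B)/|BC| = (0.3459,0.9383); ey = (-0.9383,0.3459)
P = B + -2.36·ex + 2.40·ey = (-4.5017,-5.1185)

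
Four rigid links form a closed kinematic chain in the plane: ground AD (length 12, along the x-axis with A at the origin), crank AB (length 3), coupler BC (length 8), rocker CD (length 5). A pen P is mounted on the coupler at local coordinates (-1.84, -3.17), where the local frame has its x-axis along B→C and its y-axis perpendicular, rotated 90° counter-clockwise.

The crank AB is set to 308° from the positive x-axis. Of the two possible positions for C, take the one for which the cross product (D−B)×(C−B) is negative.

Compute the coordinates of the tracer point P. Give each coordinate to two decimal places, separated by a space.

-0.73 -4.97

A=(0,0), D=(12.00,0)
B = A + 3.00·(cos308°, sin308°) = (1.8470, -2.3640)
|BD| = 10.4246
circle(B,8.00) ∩ circle(D,5.00): a=7.0829, h=3.7193
  candidates: C₊=(7.9019,2.8645) cross=38.772; C₋=(9.5888,-4.3802) cross=-38.772
  mode - wants cross < 0 → take C=(9.5888,-4.3802) (cross=-38.772)
ex = (C−B)/|BC| = (0.9677,-0.2520); ey = (0.2520,0.9677)
P = B + -1.84·ex + -3.17·ey = (-0.7325,-4.9680)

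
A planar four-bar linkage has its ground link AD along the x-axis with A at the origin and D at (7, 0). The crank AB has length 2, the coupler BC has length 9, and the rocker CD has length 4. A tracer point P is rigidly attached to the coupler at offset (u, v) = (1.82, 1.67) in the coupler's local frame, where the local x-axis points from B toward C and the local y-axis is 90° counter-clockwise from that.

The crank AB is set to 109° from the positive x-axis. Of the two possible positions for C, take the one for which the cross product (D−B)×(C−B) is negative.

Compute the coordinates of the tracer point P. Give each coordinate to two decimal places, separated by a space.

1.82 1.99

A=(0,0), D=(7.00,0)
B = A + 2.00·(cos109°, sin109°) = (-0.6511, 1.8910)
|BD| = 7.8814
circle(B,9.00) ∩ circle(D,4.00): a=8.0643, h=3.9958
  candidates: C₊=(8.1364,3.8352) cross=31.492; C₋=(6.2189,-3.9230) cross=-31.492
  mode - wants cross < 0 → take C=(6.2189,-3.9230) (cross=-31.492)
ex = (C−B)/|BC| = (0.7633,-0.6460); ey = (0.6460,0.7633)
P = B + 1.82·ex + 1.67·ey = (1.8170,1.9901)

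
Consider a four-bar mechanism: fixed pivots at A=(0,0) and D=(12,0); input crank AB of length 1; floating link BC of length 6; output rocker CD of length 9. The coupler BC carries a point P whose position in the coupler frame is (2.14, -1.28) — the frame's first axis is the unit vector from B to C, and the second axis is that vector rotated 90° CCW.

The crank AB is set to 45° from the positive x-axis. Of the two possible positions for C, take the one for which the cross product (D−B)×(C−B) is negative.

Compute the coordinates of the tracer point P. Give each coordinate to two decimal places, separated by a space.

0.85 -1.78

A=(0,0), D=(12.00,0)
B = A + 1.00·(cos45°, sin45°) = (0.7071, 0.7071)
|BD| = 11.3150
circle(B,6.00) ∩ circle(D,9.00): a=3.6690, h=4.7475
  candidates: C₊=(4.6656,5.2160) cross=53.718; C₋=(4.0722,-4.2604) cross=-53.718
  mode - wants cross < 0 → take C=(4.0722,-4.2604) (cross=-53.718)
ex = (C−B)/|BC| = (0.5609,-0.8279); ey = (0.8279,0.5609)
P = B + 2.14·ex + -1.28·ey = (0.8476,-1.7825)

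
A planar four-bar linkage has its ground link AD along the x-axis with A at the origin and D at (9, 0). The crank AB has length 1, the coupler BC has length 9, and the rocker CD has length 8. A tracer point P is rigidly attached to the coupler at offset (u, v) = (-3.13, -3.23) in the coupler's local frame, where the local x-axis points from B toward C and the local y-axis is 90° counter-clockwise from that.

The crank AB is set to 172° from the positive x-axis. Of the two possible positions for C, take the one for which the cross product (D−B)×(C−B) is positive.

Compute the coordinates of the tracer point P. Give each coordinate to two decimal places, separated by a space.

-0.63 -4.34

A=(0,0), D=(9.00,0)
B = A + 1.00·(cos172°, sin172°) = (-0.9903, 0.1392)
|BD| = 9.9912
circle(B,9.00) ∩ circle(D,8.00): a=5.8464, h=6.8425
  candidates: C₊=(4.9508,6.8996) cross=68.365; C₋=(4.7602,-6.7841) cross=-68.365
  mode + wants cross > 0 → take C=(4.9508,6.8996) (cross=68.365)
ex = (C−B)/|BC| = (0.6601,0.7512); ey = (-0.7512,0.6601)
P = B + -3.13·ex + -3.23·ey = (-0.6302,-4.3441)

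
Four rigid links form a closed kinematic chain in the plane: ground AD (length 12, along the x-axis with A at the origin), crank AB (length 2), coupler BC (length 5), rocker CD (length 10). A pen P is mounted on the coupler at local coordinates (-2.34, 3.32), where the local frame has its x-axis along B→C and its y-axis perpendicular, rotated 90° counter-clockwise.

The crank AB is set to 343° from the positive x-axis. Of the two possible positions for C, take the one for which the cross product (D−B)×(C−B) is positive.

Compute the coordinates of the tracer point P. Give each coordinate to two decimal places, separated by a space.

-1.83 -2.17

A=(0,0), D=(12.00,0)
B = A + 2.00·(cos343°, sin343°) = (1.9126, -0.5847)
|BD| = 10.1043
circle(B,5.00) ∩ circle(D,10.00): a=1.3409, h=4.8168
  candidates: C₊=(2.9725,4.3016) cross=48.671; C₋=(3.5300,-5.3159) cross=-48.671
  mode + wants cross > 0 → take C=(2.9725,4.3016) (cross=48.671)
ex = (C−B)/|BC| = (0.2120,0.9773); ey = (-0.9773,0.2120)
P = B + -2.34·ex + 3.32·ey = (-1.8280,-2.1678)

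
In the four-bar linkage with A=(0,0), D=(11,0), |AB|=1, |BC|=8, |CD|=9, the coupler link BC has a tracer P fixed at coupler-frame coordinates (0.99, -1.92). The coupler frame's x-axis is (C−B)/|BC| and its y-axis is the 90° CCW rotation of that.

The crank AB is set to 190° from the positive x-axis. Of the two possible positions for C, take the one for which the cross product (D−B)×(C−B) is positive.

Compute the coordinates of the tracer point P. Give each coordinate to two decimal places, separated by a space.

A=(0,0), D=(11.00,0)
B = A + 1.00·(cos190°, sin190°) = (-0.9848, -0.1736)
|BD| = 11.9861
circle(B,8.00) ∩ circle(D,9.00): a=5.2839, h=6.0067
  candidates: C₊=(4.2115,5.9090) cross=71.997; C₋=(4.3855,-6.1032) cross=-71.997
  mode + wants cross > 0 → take C=(4.2115,5.9090) (cross=71.997)
ex = (C−B)/|BC| = (0.6495,0.7603); ey = (-0.7603,0.6495)
P = B + 0.99·ex + -1.92·ey = (1.1181,-0.6680)

1.12 -0.67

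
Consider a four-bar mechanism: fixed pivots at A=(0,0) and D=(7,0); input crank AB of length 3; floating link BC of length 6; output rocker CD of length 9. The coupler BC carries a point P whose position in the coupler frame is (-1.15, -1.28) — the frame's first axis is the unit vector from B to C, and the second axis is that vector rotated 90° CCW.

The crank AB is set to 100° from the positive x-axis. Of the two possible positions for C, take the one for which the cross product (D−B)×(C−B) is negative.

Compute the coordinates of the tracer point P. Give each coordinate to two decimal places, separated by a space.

-1.60 4.30

A=(0,0), D=(7.00,0)
B = A + 3.00·(cos100°, sin100°) = (-0.5209, 2.9544)
|BD| = 8.0804
circle(B,6.00) ∩ circle(D,9.00): a=1.2557, h=5.8671
  candidates: C₊=(2.7930,7.9562) cross=47.409; C₋=(-1.4974,-2.9656) cross=-47.409
  mode - wants cross < 0 → take C=(-1.4974,-2.9656) (cross=-47.409)
ex = (C−B)/|BC| = (-0.1627,-0.9867); ey = (0.9867,-0.1627)
P = B + -1.15·ex + -1.28·ey = (-1.5967,4.2974)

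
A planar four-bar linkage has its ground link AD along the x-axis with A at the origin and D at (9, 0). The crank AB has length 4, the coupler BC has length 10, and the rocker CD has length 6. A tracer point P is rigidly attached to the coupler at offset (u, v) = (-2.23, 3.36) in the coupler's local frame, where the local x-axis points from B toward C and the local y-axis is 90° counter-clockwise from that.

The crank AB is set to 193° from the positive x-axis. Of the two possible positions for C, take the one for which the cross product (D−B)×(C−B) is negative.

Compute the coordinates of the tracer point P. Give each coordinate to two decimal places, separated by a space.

-4.66 3.06

A=(0,0), D=(9.00,0)
B = A + 4.00·(cos193°, sin193°) = (-3.8975, -0.8998)
|BD| = 12.9288
circle(B,10.00) ∩ circle(D,6.00): a=8.9395, h=4.4817
  candidates: C₊=(4.7084,4.1931) cross=57.943; C₋=(5.3323,-4.7484) cross=-57.943
  mode - wants cross < 0 → take C=(5.3323,-4.7484) (cross=-57.943)
ex = (C−B)/|BC| = (0.9230,-0.3849); ey = (0.3849,0.9230)
P = B + -2.23·ex + 3.36·ey = (-4.6626,3.0596)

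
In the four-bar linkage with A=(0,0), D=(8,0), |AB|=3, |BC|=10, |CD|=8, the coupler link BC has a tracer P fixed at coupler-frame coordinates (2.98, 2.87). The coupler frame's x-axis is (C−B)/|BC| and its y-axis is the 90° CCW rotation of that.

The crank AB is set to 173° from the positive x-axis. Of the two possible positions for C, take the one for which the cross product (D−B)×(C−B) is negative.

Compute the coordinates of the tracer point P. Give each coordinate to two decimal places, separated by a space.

A=(0,0), D=(8.00,0)
B = A + 3.00·(cos173°, sin173°) = (-2.9776, 0.3656)
|BD| = 10.9837
circle(B,10.00) ∩ circle(D,8.00): a=7.1307, h=7.0110
  candidates: C₊=(4.3824,7.1353) cross=77.007; C₋=(3.9157,-6.8788) cross=-77.007
  mode - wants cross < 0 → take C=(3.9157,-6.8788) (cross=-77.007)
ex = (C−B)/|BC| = (0.6893,-0.7244); ey = (0.7244,0.6893)
P = B + 2.98·ex + 2.87·ey = (1.1557,0.1851)

1.16 0.19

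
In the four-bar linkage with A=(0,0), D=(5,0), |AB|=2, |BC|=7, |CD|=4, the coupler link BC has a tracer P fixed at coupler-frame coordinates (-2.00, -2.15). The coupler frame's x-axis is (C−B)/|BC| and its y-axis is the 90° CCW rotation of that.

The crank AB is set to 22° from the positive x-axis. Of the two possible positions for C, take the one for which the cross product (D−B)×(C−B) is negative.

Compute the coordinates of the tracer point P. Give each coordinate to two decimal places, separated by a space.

A=(0,0), D=(5.00,0)
B = A + 2.00·(cos22°, sin22°) = (1.8544, 0.7492)
|BD| = 3.2336
circle(B,7.00) ∩ circle(D,4.00): a=6.7194, h=1.9619
  candidates: C₊=(8.8455,1.1009) cross=6.344; C₋=(7.9364,-2.7162) cross=-6.344
  mode - wants cross < 0 → take C=(7.9364,-2.7162) (cross=-6.344)
ex = (C−B)/|BC| = (0.8689,-0.4951); ey = (0.4951,0.8689)
P = B + -2.00·ex + -2.15·ey = (-0.9477,-0.1287)

-0.95 -0.13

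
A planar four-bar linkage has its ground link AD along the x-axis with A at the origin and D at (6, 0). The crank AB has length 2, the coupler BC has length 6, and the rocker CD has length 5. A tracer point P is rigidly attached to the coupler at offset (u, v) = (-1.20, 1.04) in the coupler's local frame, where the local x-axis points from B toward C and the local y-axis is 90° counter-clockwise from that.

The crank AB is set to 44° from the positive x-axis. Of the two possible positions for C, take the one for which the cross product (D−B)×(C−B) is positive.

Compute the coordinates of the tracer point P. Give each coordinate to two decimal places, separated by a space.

-0.15 1.50

A=(0,0), D=(6.00,0)
B = A + 2.00·(cos44°, sin44°) = (1.4387, 1.3893)
|BD| = 4.7682
circle(B,6.00) ∩ circle(D,5.00): a=3.5376, h=4.8462
  candidates: C₊=(6.2348,4.9945) cross=23.108; C₋=(3.4107,-4.2773) cross=-23.108
  mode + wants cross > 0 → take C=(6.2348,4.9945) (cross=23.108)
ex = (C−B)/|BC| = (0.7994,0.6009); ey = (-0.6009,0.7994)
P = B + -1.20·ex + 1.04·ey = (-0.1454,1.4996)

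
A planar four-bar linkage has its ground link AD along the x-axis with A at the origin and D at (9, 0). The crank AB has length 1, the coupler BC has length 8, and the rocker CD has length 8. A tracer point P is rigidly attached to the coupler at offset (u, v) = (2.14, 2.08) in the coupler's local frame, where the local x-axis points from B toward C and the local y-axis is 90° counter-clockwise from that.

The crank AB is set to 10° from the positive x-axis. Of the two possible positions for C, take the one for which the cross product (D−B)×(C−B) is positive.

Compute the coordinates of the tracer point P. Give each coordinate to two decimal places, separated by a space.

0.32 3.08

A=(0,0), D=(9.00,0)
B = A + 1.00·(cos10°, sin10°) = (0.9848, 0.1736)
|BD| = 8.0171
circle(B,8.00) ∩ circle(D,8.00): a=4.0085, h=6.9233
  candidates: C₊=(5.1424,7.0085) cross=55.504; C₋=(4.8424,-6.8348) cross=-55.504
  mode + wants cross > 0 → take C=(5.1424,7.0085) (cross=55.504)
ex = (C−B)/|BC| = (0.5197,0.8544); ey = (-0.8544,0.5197)
P = B + 2.14·ex + 2.08·ey = (0.3199,3.0829)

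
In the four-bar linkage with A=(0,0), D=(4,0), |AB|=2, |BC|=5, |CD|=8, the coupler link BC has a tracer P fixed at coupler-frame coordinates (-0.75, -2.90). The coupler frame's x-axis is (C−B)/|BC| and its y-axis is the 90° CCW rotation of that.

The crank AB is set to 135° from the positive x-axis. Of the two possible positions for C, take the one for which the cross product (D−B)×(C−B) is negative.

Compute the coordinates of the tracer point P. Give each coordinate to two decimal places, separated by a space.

A=(0,0), D=(4.00,0)
B = A + 2.00·(cos135°, sin135°) = (-1.4142, 1.4142)
|BD| = 5.5959
circle(B,5.00) ∩ circle(D,8.00): a=-0.6868, h=4.9526
  candidates: C₊=(-0.8271,6.3796) cross=27.714; C₋=(-3.3303,-3.2041) cross=-27.714
  mode - wants cross < 0 → take C=(-3.3303,-3.2041) (cross=-27.714)
ex = (C−B)/|BC| = (-0.3832,-0.9237); ey = (0.9237,-0.3832)
P = B + -0.75·ex + -2.90·ey = (-3.8054,3.2183)

-3.81 3.22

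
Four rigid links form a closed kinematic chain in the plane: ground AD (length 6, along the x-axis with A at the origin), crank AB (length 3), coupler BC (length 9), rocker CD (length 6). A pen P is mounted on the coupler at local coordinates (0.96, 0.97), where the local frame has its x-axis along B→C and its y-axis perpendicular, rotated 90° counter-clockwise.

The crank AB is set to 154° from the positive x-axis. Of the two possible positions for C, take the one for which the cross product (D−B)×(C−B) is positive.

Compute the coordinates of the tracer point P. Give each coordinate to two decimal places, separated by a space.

A=(0,0), D=(6.00,0)
B = A + 3.00·(cos154°, sin154°) = (-2.6964, 1.3151)
|BD| = 8.7953
circle(B,9.00) ∩ circle(D,6.00): a=6.9558, h=5.7111
  candidates: C₊=(5.0352,5.9219) cross=50.230; C₋=(3.3273,-5.3718) cross=-50.230
  mode + wants cross > 0 → take C=(5.0352,5.9219) (cross=50.230)
ex = (C−B)/|BC| = (0.8591,0.5119); ey = (-0.5119,0.8591)
P = B + 0.96·ex + 0.97·ey = (-2.3682,2.6398)

-2.37 2.64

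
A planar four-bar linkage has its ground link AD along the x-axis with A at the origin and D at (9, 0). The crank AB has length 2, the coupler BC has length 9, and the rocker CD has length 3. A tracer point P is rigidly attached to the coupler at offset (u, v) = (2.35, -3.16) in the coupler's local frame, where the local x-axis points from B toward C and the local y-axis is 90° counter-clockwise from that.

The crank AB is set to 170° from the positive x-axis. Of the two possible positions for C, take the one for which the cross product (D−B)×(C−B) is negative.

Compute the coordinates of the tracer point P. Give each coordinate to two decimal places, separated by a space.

A=(0,0), D=(9.00,0)
B = A + 2.00·(cos170°, sin170°) = (-1.9696, 0.3473)
|BD| = 10.9751
circle(B,9.00) ∩ circle(D,3.00): a=8.7677, h=2.0316
  candidates: C₊=(6.8580,2.1004) cross=22.297; C₋=(6.7294,-1.9607) cross=-22.297
  mode - wants cross < 0 → take C=(6.7294,-1.9607) (cross=-22.297)
ex = (C−B)/|BC| = (0.9666,-0.2564); ey = (0.2564,0.9666)
P = B + 2.35·ex + -3.16·ey = (-0.5086,-3.3097)

-0.51 -3.31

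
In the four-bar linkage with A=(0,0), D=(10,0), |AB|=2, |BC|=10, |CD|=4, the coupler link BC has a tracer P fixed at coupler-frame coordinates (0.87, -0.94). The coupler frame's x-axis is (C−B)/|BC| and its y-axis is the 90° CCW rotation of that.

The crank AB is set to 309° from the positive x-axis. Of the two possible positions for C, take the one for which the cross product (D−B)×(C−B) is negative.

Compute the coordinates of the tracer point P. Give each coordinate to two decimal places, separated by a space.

A=(0,0), D=(10.00,0)
B = A + 2.00·(cos309°, sin309°) = (1.2586, -1.5543)
|BD| = 8.8785
circle(B,10.00) ∩ circle(D,4.00): a=9.1698, h=3.9894
  candidates: C₊=(9.5884,3.9788) cross=35.420; C₋=(10.9852,-3.8768) cross=-35.420
  mode - wants cross < 0 → take C=(10.9852,-3.8768) (cross=-35.420)
ex = (C−B)/|BC| = (0.9727,-0.2322); ey = (0.2322,0.9727)
P = B + 0.87·ex + -0.94·ey = (1.8865,-2.6706)

1.89 -2.67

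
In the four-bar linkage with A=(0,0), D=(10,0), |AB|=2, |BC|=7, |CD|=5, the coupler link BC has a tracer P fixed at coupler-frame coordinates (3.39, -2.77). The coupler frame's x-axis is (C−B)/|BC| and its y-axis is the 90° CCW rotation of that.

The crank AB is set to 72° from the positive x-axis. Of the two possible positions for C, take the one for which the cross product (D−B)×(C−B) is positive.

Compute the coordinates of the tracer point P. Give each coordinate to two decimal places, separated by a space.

4.72 0.38

A=(0,0), D=(10.00,0)
B = A + 2.00·(cos72°, sin72°) = (0.6180, 1.9021)
|BD| = 9.5728
circle(B,7.00) ∩ circle(D,5.00): a=6.0400, h=3.5382
  candidates: C₊=(7.2406,4.1696) cross=33.871; C₋=(5.8345,-2.7657) cross=-33.871
  mode + wants cross > 0 → take C=(7.2406,4.1696) (cross=33.871)
ex = (C−B)/|BC| = (0.9461,0.3239); ey = (-0.3239,0.9461)
P = B + 3.39·ex + -2.77·ey = (4.7225,0.3796)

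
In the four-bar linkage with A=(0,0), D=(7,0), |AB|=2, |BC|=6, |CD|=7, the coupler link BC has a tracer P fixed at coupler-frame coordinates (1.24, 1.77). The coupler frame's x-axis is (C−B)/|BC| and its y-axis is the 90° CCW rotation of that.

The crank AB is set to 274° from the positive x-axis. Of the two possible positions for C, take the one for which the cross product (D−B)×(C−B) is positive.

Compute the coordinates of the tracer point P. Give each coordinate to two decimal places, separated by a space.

A=(0,0), D=(7.00,0)
B = A + 2.00·(cos274°, sin274°) = (0.1395, -1.9951)
|BD| = 7.1447
circle(B,6.00) ∩ circle(D,7.00): a=2.6626, h=5.3769
  candidates: C₊=(1.1947,3.9114) cross=38.416; C₋=(4.1976,-6.4146) cross=-38.416
  mode + wants cross > 0 → take C=(1.1947,3.9114) (cross=38.416)
ex = (C−B)/|BC| = (0.1759,0.9844); ey = (-0.9844,0.1759)
P = B + 1.24·ex + 1.77·ey = (-1.3848,-0.4632)

-1.38 -0.46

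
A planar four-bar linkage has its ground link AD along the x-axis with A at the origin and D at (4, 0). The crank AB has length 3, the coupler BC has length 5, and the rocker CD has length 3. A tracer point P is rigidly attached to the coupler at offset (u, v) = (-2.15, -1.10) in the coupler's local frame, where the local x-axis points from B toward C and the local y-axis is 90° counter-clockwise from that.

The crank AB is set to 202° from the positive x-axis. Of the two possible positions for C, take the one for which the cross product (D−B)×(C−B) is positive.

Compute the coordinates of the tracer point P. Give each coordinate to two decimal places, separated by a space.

A=(0,0), D=(4.00,0)
B = A + 3.00·(cos202°, sin202°) = (-2.7816, -1.1238)
|BD| = 6.8740
circle(B,5.00) ∩ circle(D,3.00): a=4.6008, h=1.9577
  candidates: C₊=(1.4373,1.5597) cross=13.457; C₋=(2.0774,-2.3030) cross=-13.457
  mode + wants cross > 0 → take C=(1.4373,1.5597) (cross=13.457)
ex = (C−B)/|BC| = (0.8438,0.5367); ey = (-0.5367,0.8438)
P = B + -2.15·ex + -1.10·ey = (-4.0053,-3.2059)

-4.01 -3.21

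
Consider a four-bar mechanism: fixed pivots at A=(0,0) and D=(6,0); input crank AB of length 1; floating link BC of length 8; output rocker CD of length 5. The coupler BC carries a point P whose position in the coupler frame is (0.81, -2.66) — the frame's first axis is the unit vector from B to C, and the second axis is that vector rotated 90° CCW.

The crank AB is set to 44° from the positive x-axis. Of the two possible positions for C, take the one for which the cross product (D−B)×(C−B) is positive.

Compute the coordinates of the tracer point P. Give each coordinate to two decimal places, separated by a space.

2.76 -1.19

A=(0,0), D=(6.00,0)
B = A + 1.00·(cos44°, sin44°) = (0.7193, 0.6947)
|BD| = 5.3262
circle(B,8.00) ∩ circle(D,5.00): a=6.3243, h=4.8994
  candidates: C₊=(7.6286,4.7273) cross=26.095; C₋=(6.3506,-4.9877) cross=-26.095
  mode + wants cross > 0 → take C=(7.6286,4.7273) (cross=26.095)
ex = (C−B)/|BC| = (0.8637,0.5041); ey = (-0.5041,0.8637)
P = B + 0.81·ex + -2.66·ey = (2.7598,-1.1944)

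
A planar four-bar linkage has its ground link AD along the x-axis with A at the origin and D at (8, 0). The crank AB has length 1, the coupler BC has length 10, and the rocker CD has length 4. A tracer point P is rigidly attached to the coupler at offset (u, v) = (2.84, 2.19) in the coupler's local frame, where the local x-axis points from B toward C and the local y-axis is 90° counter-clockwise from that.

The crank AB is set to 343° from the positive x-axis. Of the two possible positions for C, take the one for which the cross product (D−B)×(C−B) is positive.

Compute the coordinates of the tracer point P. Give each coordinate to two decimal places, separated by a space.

2.83 2.77

A=(0,0), D=(8.00,0)
B = A + 1.00·(cos343°, sin343°) = (0.9563, -0.2924)
|BD| = 7.0498
circle(B,10.00) ∩ circle(D,4.00): a=9.4825, h=3.1752
  candidates: C₊=(10.2990,3.2733) cross=22.384; C₋=(10.5624,-3.0715) cross=-22.384
  mode + wants cross > 0 → take C=(10.2990,3.2733) (cross=22.384)
ex = (C−B)/|BC| = (0.9343,0.3566); ey = (-0.3566,0.9343)
P = B + 2.84·ex + 2.19·ey = (2.8287,2.7663)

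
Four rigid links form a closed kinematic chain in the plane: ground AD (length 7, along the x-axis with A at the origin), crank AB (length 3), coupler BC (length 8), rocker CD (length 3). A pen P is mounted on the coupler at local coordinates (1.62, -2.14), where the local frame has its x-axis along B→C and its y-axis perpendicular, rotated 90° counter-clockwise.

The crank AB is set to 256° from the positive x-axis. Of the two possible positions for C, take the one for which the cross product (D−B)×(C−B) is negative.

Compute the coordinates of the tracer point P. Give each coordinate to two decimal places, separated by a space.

A=(0,0), D=(7.00,0)
B = A + 3.00·(cos256°, sin256°) = (-0.7258, -2.9109)
|BD| = 8.2560
circle(B,8.00) ∩ circle(D,3.00): a=7.4589, h=2.8922
  candidates: C₊=(5.2344,2.4254) cross=23.878; C₋=(7.2739,-2.9875) cross=-23.878
  mode - wants cross < 0 → take C=(7.2739,-2.9875) (cross=-23.878)
ex = (C−B)/|BC| = (1.0000,-0.0096); ey = (0.0096,1.0000)
P = B + 1.62·ex + -2.14·ey = (0.8737,-5.0663)

0.87 -5.07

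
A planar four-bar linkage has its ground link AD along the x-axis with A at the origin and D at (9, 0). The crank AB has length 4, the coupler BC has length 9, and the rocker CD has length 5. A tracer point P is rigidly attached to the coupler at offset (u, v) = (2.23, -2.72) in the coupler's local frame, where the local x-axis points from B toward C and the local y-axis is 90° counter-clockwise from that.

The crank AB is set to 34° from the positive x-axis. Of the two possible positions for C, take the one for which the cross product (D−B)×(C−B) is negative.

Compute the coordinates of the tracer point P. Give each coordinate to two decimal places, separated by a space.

A=(0,0), D=(9.00,0)
B = A + 4.00·(cos34°, sin34°) = (3.3162, 2.2368)
|BD| = 6.1081
circle(B,9.00) ∩ circle(D,5.00): a=7.6381, h=4.7602
  candidates: C₊=(12.1669,3.8692) cross=29.076; C₋=(8.6806,-4.9898) cross=-29.076
  mode - wants cross < 0 → take C=(8.6806,-4.9898) (cross=-29.076)
ex = (C−B)/|BC| = (0.5960,-0.8030); ey = (0.8030,0.5960)
P = B + 2.23·ex + -2.72·ey = (2.4613,-1.1751)

2.46 -1.18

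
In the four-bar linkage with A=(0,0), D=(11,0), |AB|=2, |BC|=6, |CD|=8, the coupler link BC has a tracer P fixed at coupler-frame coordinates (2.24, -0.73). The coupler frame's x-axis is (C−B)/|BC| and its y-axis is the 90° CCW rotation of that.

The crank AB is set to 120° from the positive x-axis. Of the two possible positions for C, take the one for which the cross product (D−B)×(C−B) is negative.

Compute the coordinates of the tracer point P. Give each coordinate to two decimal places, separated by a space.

0.13 -0.34

A=(0,0), D=(11.00,0)
B = A + 2.00·(cos120°, sin120°) = (-1.0000, 1.7321)
|BD| = 12.1244
circle(B,6.00) ∩ circle(D,8.00): a=4.9075, h=3.4521
  candidates: C₊=(4.3503,4.4476) cross=41.854; C₋=(3.3640,-2.3857) cross=-41.854
  mode - wants cross < 0 → take C=(3.3640,-2.3857) (cross=-41.854)
ex = (C−B)/|BC| = (0.7273,-0.6863); ey = (0.6863,0.7273)
P = B + 2.24·ex + -0.73·ey = (0.1282,-0.3362)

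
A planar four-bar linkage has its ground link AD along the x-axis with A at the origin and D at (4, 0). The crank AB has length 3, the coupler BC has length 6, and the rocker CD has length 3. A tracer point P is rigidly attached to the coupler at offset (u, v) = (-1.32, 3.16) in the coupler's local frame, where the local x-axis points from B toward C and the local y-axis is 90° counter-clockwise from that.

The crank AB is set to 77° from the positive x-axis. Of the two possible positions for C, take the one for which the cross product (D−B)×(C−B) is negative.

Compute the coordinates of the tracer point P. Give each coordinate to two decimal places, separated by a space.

3.19 5.24

A=(0,0), D=(4.00,0)
B = A + 3.00·(cos77°, sin77°) = (0.6749, 2.9231)
|BD| = 4.4273
circle(B,6.00) ∩ circle(D,3.00): a=5.2629, h=2.8813
  candidates: C₊=(6.5299,1.6123) cross=12.756; C₋=(2.7252,-2.7157) cross=-12.756
  mode - wants cross < 0 → take C=(2.7252,-2.7157) (cross=-12.756)
ex = (C−B)/|BC| = (0.3417,-0.9398); ey = (0.9398,0.3417)
P = B + -1.32·ex + 3.16·ey = (3.1935,5.2435)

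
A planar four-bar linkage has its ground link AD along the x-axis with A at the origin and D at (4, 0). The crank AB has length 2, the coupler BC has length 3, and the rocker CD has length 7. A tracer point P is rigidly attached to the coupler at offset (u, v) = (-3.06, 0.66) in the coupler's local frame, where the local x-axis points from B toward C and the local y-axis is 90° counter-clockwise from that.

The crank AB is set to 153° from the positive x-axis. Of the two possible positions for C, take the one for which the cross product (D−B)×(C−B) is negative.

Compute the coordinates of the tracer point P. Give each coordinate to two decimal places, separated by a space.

A=(0,0), D=(4.00,0)
B = A + 2.00·(cos153°, sin153°) = (-1.7820, 0.9080)
|BD| = 5.8529
circle(B,3.00) ∩ circle(D,7.00): a=-0.4907, h=2.9596
  candidates: C₊=(-1.8076,3.9079) cross=17.322; C₋=(-2.7259,-1.9397) cross=-17.322
  mode - wants cross < 0 → take C=(-2.7259,-1.9397) (cross=-17.322)
ex = (C−B)/|BC| = (-0.3146,-0.9492); ey = (0.9492,-0.3146)
P = B + -3.06·ex + 0.66·ey = (-0.1928,3.6049)

-0.19 3.60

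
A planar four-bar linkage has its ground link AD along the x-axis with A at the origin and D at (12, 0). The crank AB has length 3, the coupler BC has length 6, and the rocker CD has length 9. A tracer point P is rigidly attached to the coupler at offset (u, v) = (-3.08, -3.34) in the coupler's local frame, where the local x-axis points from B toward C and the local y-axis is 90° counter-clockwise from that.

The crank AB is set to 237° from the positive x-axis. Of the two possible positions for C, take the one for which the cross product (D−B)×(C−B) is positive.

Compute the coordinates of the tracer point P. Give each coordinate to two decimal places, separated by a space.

-1.99 -7.05

A=(0,0), D=(12.00,0)
B = A + 3.00·(cos237°, sin237°) = (-1.6339, -2.5160)
|BD| = 13.8641
circle(B,6.00) ∩ circle(D,9.00): a=5.3092, h=2.7951
  candidates: C₊=(3.0798,1.1962) cross=38.752; C₋=(4.0943,-4.3012) cross=-38.752
  mode + wants cross > 0 → take C=(3.0798,1.1962) (cross=38.752)
ex = (C−B)/|BC| = (0.7856,0.6187); ey = (-0.6187,0.7856)
P = B + -3.08·ex + -3.34·ey = (-1.9872,-7.0456)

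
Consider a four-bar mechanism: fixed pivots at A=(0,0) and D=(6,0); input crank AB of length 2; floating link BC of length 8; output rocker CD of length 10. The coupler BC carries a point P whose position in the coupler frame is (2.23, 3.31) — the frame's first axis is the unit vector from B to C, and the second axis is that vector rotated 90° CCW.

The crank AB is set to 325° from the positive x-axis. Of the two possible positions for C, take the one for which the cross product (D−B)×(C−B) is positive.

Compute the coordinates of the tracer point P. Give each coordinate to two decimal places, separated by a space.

A=(0,0), D=(6.00,0)
B = A + 2.00·(cos325°, sin325°) = (1.6383, -1.1472)
|BD| = 4.5100
circle(B,8.00) ∩ circle(D,10.00): a=-1.7361, h=7.8094
  candidates: C₊=(-2.0270,5.9638) cross=35.220; C₋=(1.9457,-9.1412) cross=-35.220
  mode + wants cross > 0 → take C=(-2.0270,5.9638) (cross=35.220)
ex = (C−B)/|BC| = (-0.4582,0.8889); ey = (-0.8889,-0.4582)
P = B + 2.23·ex + 3.31·ey = (-2.3256,-0.6815)

-2.33 -0.68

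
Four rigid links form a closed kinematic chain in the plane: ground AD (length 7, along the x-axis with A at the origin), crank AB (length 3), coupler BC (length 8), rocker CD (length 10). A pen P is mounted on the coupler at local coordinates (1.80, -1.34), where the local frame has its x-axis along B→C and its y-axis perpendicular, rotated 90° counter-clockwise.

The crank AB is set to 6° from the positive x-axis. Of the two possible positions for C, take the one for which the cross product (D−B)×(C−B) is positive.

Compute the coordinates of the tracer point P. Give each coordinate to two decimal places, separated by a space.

3.87 2.38

A=(0,0), D=(7.00,0)
B = A + 3.00·(cos6°, sin6°) = (2.9836, 0.3136)
|BD| = 4.0287
circle(B,8.00) ∩ circle(D,10.00): a=-2.4537, h=7.6144
  candidates: C₊=(1.1300,8.0959) cross=30.676; C₋=(-0.0553,-7.0868) cross=-30.676
  mode + wants cross > 0 → take C=(1.1300,8.0959) (cross=30.676)
ex = (C−B)/|BC| = (-0.2317,0.9728); ey = (-0.9728,-0.2317)
P = B + 1.80·ex + -1.34·ey = (3.8701,2.3751)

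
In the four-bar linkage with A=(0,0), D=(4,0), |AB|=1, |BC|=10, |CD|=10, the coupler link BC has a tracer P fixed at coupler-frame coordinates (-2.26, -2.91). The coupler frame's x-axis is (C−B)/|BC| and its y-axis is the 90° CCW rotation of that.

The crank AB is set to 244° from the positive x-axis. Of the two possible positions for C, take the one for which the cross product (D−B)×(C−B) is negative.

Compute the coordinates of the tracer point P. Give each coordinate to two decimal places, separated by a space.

A=(0,0), D=(4.00,0)
B = A + 1.00·(cos244°, sin244°) = (-0.4384, -0.8988)
|BD| = 4.5285
circle(B,10.00) ∩ circle(D,10.00): a=2.2642, h=9.7403
  candidates: C₊=(-0.1524,9.0971) cross=44.109; C₋=(3.7140,-9.9959) cross=-44.109
  mode - wants cross < 0 → take C=(3.7140,-9.9959) (cross=-44.109)
ex = (C−B)/|BC| = (0.4152,-0.9097); ey = (0.9097,0.4152)
P = B + -2.26·ex + -2.91·ey = (-4.0241,-0.0512)

-4.02 -0.05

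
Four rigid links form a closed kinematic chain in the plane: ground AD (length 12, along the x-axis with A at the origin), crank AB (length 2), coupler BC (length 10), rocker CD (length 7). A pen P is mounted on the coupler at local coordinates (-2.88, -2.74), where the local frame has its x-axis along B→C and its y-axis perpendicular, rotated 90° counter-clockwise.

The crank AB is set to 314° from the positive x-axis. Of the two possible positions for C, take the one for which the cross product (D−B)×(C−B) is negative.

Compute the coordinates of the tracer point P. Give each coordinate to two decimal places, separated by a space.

A=(0,0), D=(12.00,0)
B = A + 2.00·(cos314°, sin314°) = (1.3893, -1.4387)
|BD| = 10.7078
circle(B,10.00) ∩ circle(D,7.00): a=7.7353, h=6.3376
  candidates: C₊=(8.2030,5.8807) cross=67.861; C₋=(9.9060,-6.6795) cross=-67.861
  mode - wants cross < 0 → take C=(9.9060,-6.6795) (cross=-67.861)
ex = (C−B)/|BC| = (0.8517,-0.5241); ey = (0.5241,0.8517)
P = B + -2.88·ex + -2.74·ey = (-2.4995,-2.2629)

-2.50 -2.26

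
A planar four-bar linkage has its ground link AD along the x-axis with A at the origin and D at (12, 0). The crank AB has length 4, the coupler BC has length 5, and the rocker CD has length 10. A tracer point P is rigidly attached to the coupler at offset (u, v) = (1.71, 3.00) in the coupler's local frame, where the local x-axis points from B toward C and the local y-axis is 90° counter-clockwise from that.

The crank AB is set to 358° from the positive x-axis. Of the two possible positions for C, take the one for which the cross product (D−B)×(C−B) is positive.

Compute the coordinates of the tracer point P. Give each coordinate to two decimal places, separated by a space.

0.77 1.09

A=(0,0), D=(12.00,0)
B = A + 4.00·(cos358°, sin358°) = (3.9976, -0.1396)
|BD| = 8.0037
circle(B,5.00) ∩ circle(D,10.00): a=-0.6835, h=4.9531
  candidates: C₊=(3.2277,4.8008) cross=39.643; C₋=(3.4005,-5.1038) cross=-39.643
  mode + wants cross > 0 → take C=(3.2277,4.8008) (cross=39.643)
ex = (C−B)/|BC| = (-0.1540,0.9881); ey = (-0.9881,-0.1540)
P = B + 1.71·ex + 3.00·ey = (0.7701,1.0881)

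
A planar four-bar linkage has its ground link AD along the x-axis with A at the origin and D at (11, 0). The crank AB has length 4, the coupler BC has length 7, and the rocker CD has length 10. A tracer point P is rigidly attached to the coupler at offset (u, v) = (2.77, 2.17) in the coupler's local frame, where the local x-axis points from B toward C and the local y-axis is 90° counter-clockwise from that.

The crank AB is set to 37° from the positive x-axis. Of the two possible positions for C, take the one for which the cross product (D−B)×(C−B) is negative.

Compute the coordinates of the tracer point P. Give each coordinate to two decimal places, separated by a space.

A=(0,0), D=(11.00,0)
B = A + 4.00·(cos37°, sin37°) = (3.1945, 2.4073)
|BD| = 8.1682
circle(B,7.00) ∩ circle(D,10.00): a=0.9623, h=6.9335
  candidates: C₊=(6.1575,8.7493) cross=56.635; C₋=(2.0707,-4.5019) cross=-56.635
  mode - wants cross < 0 → take C=(2.0707,-4.5019) (cross=-56.635)
ex = (C−B)/|BC| = (-0.1606,-0.9870); ey = (0.9870,-0.1606)
P = B + 2.77·ex + 2.17·ey = (4.8917,-0.6752)

4.89 -0.68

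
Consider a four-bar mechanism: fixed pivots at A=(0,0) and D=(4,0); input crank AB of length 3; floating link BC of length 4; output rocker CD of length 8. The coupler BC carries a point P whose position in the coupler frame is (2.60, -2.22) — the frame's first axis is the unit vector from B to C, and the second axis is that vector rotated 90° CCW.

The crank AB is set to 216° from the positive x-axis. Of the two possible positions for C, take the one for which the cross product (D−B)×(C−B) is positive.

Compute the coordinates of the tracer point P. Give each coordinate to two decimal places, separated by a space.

-1.19 1.42

A=(0,0), D=(4.00,0)
B = A + 3.00·(cos216°, sin216°) = (-2.4271, -1.7634)
|BD| = 6.6646
circle(B,4.00) ∩ circle(D,8.00): a=-0.2689, h=3.9910
  candidates: C₊=(-3.7423,2.0142) cross=26.598; C₋=(-1.6304,-5.6832) cross=-26.598
  mode + wants cross > 0 → take C=(-3.7423,2.0142) (cross=26.598)
ex = (C−B)/|BC| = (-0.3288,0.9444); ey = (-0.9444,-0.3288)
P = B + 2.60·ex + -2.22·ey = (-1.1854,1.4220)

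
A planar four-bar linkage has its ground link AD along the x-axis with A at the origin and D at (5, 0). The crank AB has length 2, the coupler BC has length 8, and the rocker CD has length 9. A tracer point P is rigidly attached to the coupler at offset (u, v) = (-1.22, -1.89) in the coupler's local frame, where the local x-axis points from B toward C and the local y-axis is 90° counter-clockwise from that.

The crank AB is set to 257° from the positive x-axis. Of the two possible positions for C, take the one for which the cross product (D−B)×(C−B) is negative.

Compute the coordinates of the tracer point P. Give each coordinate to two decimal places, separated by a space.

A=(0,0), D=(5.00,0)
B = A + 2.00·(cos257°, sin257°) = (-0.4499, -1.9487)
|BD| = 5.7878
circle(B,8.00) ∩ circle(D,9.00): a=1.4253, h=7.8720
  candidates: C₊=(-1.7583,5.9435) cross=45.562; C₋=(3.5427,-8.8812) cross=-45.562
  mode - wants cross < 0 → take C=(3.5427,-8.8812) (cross=-45.562)
ex = (C−B)/|BC| = (0.4991,-0.8666); ey = (0.8666,0.4991)
P = B + -1.22·ex + -1.89·ey = (-2.6966,-1.8348)

-2.70 -1.83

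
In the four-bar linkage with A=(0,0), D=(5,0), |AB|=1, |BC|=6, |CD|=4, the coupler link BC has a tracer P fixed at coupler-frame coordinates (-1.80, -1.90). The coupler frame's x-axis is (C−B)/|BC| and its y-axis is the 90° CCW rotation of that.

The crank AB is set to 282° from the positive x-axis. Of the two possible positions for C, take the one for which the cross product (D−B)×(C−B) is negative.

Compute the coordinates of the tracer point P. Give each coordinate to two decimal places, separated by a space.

-2.30 -1.72

A=(0,0), D=(5.00,0)
B = A + 1.00·(cos282°, sin282°) = (0.2079, -0.9781)
|BD| = 4.8909
circle(B,6.00) ∩ circle(D,4.00): a=4.4901, h=3.9799
  candidates: C₊=(3.8113,3.8193) cross=19.465; C₋=(5.4032,-3.9796) cross=-19.465
  mode - wants cross < 0 → take C=(5.4032,-3.9796) (cross=-19.465)
ex = (C−B)/|BC| = (0.8659,-0.5002); ey = (0.5002,0.8659)
P = B + -1.80·ex + -1.90·ey = (-2.3011,-1.7229)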